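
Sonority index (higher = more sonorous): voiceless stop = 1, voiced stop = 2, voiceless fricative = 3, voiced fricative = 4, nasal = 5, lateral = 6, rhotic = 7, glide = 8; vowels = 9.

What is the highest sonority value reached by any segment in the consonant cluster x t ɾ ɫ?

/x/ is a voiceless fricative (sonority 3).
/t/ is a voiceless stop (sonority 1).
/ɾ/ is a rhotic (sonority 7).
/ɫ/ is a lateral (sonority 6).
The maximum is 7.

7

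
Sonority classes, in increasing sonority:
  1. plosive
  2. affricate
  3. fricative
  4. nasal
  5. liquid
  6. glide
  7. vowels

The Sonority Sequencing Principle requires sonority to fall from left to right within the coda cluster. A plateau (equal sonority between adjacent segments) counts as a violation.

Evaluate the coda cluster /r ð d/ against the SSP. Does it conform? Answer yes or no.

/r/ is a liquid (sonority 5).
/ð/ is a fricative (sonority 3).
/d/ is a plosive (sonority 1).
The profile 5-3-1 strictly falls, so the coda cluster satisfies the SSP.

yes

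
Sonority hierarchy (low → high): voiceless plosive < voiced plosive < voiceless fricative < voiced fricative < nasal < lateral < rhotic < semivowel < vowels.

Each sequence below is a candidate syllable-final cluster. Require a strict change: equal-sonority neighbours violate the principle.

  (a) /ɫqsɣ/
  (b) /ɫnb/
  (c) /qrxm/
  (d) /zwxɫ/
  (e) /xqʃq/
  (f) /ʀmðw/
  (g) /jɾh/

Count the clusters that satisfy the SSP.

2

(a) /ɫqsɣ/: profile 6-1-3-4 — violates.
(b) /ɫnb/: profile 6-5-2 — obeys.
(c) /qrxm/: profile 1-7-3-5 — violates.
(d) /zwxɫ/: profile 4-8-3-6 — violates.
(e) /xqʃq/: profile 3-1-3-1 — violates.
(f) /ʀmðw/: profile 7-5-4-8 — violates.
(g) /jɾh/: profile 8-7-3 — obeys.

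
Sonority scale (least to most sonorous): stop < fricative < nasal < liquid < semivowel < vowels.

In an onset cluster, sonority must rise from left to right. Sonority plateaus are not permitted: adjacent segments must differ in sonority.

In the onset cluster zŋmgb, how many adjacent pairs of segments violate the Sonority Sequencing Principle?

/z/ — fricative, sonority 2.
/ŋ/ — nasal, sonority 3.
/m/ — nasal, sonority 3.
/g/ — stop, sonority 1.
/b/ — stop, sonority 1.
/z/→/ŋ/: 2→3 (rises) — ok.
/ŋ/→/m/: 3→3 (plateau) — violation.
/m/→/g/: 3→1 (does not rise) — violation.
/g/→/b/: 1→1 (plateau) — violation.

3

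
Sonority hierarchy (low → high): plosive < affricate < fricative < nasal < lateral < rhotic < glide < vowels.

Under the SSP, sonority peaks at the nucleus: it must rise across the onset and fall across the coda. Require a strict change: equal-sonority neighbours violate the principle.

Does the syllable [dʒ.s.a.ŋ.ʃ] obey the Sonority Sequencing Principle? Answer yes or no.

Onset: /dʒ/ is an affricate (sonority 2), /s/ is a fricative (sonority 3); then the nucleus /a/ (sonority 8).
Onset profile 2-3-8 — rises to the nucleus.
Coda: /ŋ/ is a nasal (sonority 4), /ʃ/ is a fricative (sonority 3).
Coda profile 8-4-3 — falls from the nucleus.

yes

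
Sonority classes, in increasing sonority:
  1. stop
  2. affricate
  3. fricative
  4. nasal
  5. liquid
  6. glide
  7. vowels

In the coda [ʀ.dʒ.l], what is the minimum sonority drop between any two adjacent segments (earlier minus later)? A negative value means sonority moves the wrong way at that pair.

/ʀ/ — liquid, sonority 5.
/dʒ/ — affricate, sonority 2.
/l/ — liquid, sonority 5.
/ʀ/→/dʒ/: change +3.
/dʒ/→/l/: change -3.
Minimum = -3.

-3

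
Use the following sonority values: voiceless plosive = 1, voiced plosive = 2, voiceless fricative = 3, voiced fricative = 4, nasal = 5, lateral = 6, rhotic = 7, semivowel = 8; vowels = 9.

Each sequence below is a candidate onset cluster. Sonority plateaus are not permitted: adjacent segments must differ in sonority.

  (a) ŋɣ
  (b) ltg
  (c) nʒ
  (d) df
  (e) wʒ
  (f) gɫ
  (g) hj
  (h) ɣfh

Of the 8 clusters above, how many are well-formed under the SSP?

(a) sonority 5-4: ill-formed.
(b) sonority 6-1-2: ill-formed.
(c) sonority 5-4: ill-formed.
(d) sonority 2-3: well-formed.
(e) sonority 8-4: ill-formed.
(f) sonority 2-6: well-formed.
(g) sonority 3-8: well-formed.
(h) sonority 4-3-3: ill-formed.

3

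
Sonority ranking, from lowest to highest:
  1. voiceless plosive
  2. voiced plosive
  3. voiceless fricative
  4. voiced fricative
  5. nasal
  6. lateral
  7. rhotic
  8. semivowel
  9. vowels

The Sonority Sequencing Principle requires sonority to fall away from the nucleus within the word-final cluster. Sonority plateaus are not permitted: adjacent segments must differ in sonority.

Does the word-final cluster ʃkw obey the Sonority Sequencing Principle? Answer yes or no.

/ʃ/ is a voiceless fricative (sonority 3).
/k/ is a voiceless plosive (sonority 1).
/w/ is a semivowel (sonority 8).
The profile is 3-1-8. Between /k/ (1) and /w/ (8) sonority does not fall, so the cluster violates the SSP.

no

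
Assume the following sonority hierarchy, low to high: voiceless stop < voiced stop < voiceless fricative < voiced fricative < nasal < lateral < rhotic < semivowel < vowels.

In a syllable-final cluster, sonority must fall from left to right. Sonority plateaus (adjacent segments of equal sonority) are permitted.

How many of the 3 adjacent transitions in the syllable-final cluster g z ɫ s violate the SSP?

2

/g/ is a voiced stop (sonority 2).
/z/ is a voiced fricative (sonority 4).
/ɫ/ is a lateral (sonority 6).
/s/ is a voiceless fricative (sonority 3).
/g/→/z/: 2→4 (does not fall) — violation.
/z/→/ɫ/: 4→6 (does not fall) — violation.
/ɫ/→/s/: 6→3 (falls) — ok.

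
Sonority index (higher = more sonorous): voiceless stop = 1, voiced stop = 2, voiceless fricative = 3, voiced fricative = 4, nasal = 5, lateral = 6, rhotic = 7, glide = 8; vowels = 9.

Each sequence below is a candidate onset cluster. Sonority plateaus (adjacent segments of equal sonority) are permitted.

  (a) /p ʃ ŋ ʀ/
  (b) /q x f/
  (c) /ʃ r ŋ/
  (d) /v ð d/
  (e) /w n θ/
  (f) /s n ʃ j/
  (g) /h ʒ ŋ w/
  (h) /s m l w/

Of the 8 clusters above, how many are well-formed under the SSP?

(a) sonority 1-3-5-7: well-formed.
(b) sonority 1-3-3: well-formed.
(c) sonority 3-7-5: ill-formed.
(d) sonority 4-4-2: ill-formed.
(e) sonority 8-5-3: ill-formed.
(f) sonority 3-5-3-8: ill-formed.
(g) sonority 3-4-5-8: well-formed.
(h) sonority 3-5-6-8: well-formed.

4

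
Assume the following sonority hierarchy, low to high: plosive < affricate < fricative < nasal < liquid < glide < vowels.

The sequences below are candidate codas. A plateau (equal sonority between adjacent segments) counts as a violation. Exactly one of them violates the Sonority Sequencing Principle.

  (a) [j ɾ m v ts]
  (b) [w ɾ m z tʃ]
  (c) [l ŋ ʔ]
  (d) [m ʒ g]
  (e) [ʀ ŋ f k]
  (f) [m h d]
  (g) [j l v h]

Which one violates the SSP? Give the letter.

(a) [j ɾ m v ts]: profile 6-5-4-3-2 — obeys.
(b) [w ɾ m z tʃ]: profile 6-5-4-3-2 — obeys.
(c) [l ŋ ʔ]: profile 5-4-1 — obeys.
(d) [m ʒ g]: profile 4-3-1 — obeys.
(e) [ʀ ŋ f k]: profile 5-4-3-1 — obeys.
(f) [m h d]: profile 4-3-1 — obeys.
(g) [j l v h]: profile 6-5-3-3 — violates.

g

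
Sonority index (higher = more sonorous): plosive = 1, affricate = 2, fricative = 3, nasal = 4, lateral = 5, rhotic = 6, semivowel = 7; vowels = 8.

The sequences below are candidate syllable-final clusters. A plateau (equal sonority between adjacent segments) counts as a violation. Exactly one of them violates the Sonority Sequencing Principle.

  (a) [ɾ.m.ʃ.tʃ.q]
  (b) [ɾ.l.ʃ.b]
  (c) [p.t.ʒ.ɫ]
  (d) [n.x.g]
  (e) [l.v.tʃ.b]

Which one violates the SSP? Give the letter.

c

(a) [ɾ.m.ʃ.tʃ.q]: profile 6-4-3-2-1 — obeys.
(b) [ɾ.l.ʃ.b]: profile 6-5-3-1 — obeys.
(c) [p.t.ʒ.ɫ]: profile 1-1-3-5 — violates.
(d) [n.x.g]: profile 4-3-1 — obeys.
(e) [l.v.tʃ.b]: profile 5-3-2-1 — obeys.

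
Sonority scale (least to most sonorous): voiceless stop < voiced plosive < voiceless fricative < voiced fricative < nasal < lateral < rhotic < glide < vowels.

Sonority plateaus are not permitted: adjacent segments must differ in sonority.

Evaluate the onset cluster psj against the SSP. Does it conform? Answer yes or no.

/p/: voiceless stop = 1.
/s/: voiceless fricative = 3.
/j/: glide = 8.
The profile 1-3-8 strictly rises, so the onset cluster satisfies the SSP.

yes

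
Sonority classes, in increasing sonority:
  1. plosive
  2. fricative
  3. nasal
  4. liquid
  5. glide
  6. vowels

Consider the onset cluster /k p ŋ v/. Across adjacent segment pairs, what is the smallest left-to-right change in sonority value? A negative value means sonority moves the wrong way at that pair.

/k/: plosive = 1.
/p/: plosive = 1.
/ŋ/: nasal = 3.
/v/: fricative = 2.
/k/→/p/: change +0.
/p/→/ŋ/: change +2.
/ŋ/→/v/: change -1.
Minimum = -1.

-1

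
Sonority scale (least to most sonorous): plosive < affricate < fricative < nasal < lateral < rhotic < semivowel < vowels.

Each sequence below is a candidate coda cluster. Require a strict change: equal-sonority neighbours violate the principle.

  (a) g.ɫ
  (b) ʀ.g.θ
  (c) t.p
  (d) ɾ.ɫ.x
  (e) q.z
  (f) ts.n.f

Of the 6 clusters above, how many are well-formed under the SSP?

(a) g.ɫ: profile 1-5 — violates.
(b) ʀ.g.θ: profile 6-1-3 — violates.
(c) t.p: profile 1-1 — violates.
(d) ɾ.ɫ.x: profile 6-5-3 — obeys.
(e) q.z: profile 1-3 — violates.
(f) ts.n.f: profile 2-4-3 — violates.

1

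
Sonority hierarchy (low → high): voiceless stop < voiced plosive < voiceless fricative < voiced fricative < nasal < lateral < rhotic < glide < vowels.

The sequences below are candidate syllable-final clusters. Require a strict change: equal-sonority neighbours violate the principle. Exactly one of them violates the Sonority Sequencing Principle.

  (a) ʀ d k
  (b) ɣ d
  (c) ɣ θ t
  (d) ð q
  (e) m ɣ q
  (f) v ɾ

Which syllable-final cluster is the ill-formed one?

f

(a) ʀ d k: profile 7-2-1 — obeys.
(b) ɣ d: profile 4-2 — obeys.
(c) ɣ θ t: profile 4-3-1 — obeys.
(d) ð q: profile 4-1 — obeys.
(e) m ɣ q: profile 5-4-1 — obeys.
(f) v ɾ: profile 4-7 — violates.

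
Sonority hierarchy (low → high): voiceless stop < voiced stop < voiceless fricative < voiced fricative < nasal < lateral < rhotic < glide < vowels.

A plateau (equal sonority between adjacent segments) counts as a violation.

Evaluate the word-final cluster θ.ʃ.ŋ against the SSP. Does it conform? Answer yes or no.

/θ/: voiceless fricative = 3.
/ʃ/: voiceless fricative = 3.
/ŋ/: nasal = 5.
The profile is 3-3-5. Between /θ/ (3) and /ʃ/ (3) sonority does not fall, so the cluster violates the SSP.

no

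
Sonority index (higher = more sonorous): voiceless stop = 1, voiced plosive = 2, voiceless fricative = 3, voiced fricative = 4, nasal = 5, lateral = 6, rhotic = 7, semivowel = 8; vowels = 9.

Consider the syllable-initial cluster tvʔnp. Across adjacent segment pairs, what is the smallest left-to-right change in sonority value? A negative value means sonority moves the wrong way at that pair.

/t/ is a voiceless stop (sonority 1).
/v/ is a voiced fricative (sonority 4).
/ʔ/ is a voiceless stop (sonority 1).
/n/ is a nasal (sonority 5).
/p/ is a voiceless stop (sonority 1).
/t/→/v/: change +3.
/v/→/ʔ/: change -3.
/ʔ/→/n/: change +4.
/n/→/p/: change -4.
Minimum = -4.

-4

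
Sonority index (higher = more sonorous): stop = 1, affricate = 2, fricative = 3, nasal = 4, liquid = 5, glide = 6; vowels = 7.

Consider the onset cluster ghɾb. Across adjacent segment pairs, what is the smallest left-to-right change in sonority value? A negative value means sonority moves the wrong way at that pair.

-4

/g/: stop = 1.
/h/: fricative = 3.
/ɾ/: liquid = 5.
/b/: stop = 1.
/g/→/h/: change +2.
/h/→/ɾ/: change +2.
/ɾ/→/b/: change -4.
Minimum = -4.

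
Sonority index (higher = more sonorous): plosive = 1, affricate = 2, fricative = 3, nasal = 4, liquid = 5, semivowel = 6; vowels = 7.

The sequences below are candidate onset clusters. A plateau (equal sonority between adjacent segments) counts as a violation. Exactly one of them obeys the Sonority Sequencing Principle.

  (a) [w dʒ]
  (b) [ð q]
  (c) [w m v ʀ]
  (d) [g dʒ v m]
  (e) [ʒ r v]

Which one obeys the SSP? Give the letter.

(a) [w dʒ]: profile 6-2 — violates.
(b) [ð q]: profile 3-1 — violates.
(c) [w m v ʀ]: profile 6-4-3-5 — violates.
(d) [g dʒ v m]: profile 1-2-3-4 — obeys.
(e) [ʒ r v]: profile 3-5-3 — violates.

d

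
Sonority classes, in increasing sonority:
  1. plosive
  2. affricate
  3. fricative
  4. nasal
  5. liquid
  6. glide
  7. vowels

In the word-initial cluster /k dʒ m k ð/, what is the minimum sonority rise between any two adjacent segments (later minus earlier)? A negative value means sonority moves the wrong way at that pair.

/k/ — plosive, sonority 1.
/dʒ/ — affricate, sonority 2.
/m/ — nasal, sonority 4.
/k/ — plosive, sonority 1.
/ð/ — fricative, sonority 3.
/k/→/dʒ/: change +1.
/dʒ/→/m/: change +2.
/m/→/k/: change -3.
/k/→/ð/: change +2.
Minimum = -3.

-3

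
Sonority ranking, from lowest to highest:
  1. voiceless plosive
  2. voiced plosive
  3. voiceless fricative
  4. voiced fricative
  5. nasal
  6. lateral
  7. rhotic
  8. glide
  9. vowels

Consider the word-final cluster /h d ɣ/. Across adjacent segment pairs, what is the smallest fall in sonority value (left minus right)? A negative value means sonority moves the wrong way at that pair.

-2

/h/: voiceless fricative = 3.
/d/: voiced plosive = 2.
/ɣ/: voiced fricative = 4.
/h/→/d/: change +1.
/d/→/ɣ/: change -2.
Minimum = -2.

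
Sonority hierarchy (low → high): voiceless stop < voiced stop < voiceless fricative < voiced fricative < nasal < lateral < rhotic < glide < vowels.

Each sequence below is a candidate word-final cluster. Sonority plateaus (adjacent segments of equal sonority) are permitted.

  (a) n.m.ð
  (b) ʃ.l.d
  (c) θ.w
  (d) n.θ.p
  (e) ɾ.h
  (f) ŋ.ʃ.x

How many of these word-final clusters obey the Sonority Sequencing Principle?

(a) n.m.ð: profile 5-5-4 — obeys.
(b) ʃ.l.d: profile 3-6-2 — violates.
(c) θ.w: profile 3-8 — violates.
(d) n.θ.p: profile 5-3-1 — obeys.
(e) ɾ.h: profile 7-3 — obeys.
(f) ŋ.ʃ.x: profile 5-3-3 — obeys.

4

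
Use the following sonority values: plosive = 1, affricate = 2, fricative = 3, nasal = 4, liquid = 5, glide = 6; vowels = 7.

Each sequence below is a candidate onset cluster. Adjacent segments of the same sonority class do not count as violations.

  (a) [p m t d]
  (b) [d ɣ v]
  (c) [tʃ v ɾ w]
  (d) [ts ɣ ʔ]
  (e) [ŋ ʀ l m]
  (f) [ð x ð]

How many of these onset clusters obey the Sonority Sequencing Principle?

(a) 1-4-1-1 → violates
(b) 1-3-3 → obeys
(c) 2-3-5-6 → obeys
(d) 2-3-1 → violates
(e) 4-5-5-4 → violates
(f) 3-3-3 → obeys

3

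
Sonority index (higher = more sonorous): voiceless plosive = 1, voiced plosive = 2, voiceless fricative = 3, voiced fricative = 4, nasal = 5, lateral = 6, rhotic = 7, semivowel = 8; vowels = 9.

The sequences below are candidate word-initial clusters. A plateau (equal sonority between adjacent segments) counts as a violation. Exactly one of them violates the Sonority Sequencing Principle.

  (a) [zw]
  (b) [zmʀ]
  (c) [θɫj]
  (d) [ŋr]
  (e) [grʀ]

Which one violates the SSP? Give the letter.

e

(a) 4-8 → obeys
(b) 4-5-7 → obeys
(c) 3-6-8 → obeys
(d) 5-7 → obeys
(e) 2-7-7 → violates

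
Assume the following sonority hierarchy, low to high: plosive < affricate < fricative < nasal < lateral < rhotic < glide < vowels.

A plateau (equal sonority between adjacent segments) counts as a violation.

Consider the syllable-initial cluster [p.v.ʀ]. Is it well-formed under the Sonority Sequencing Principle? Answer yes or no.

/p/: plosive = 1.
/v/: fricative = 3.
/ʀ/: rhotic = 6.
The profile 1-3-6 strictly rises, so the syllable-initial cluster satisfies the SSP.

yes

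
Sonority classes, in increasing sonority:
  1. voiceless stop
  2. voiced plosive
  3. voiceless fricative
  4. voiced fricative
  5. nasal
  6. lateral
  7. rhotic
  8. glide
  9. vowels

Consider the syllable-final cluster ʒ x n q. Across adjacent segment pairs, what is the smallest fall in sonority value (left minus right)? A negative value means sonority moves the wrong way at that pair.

-2

/ʒ/ — voiced fricative, sonority 4.
/x/ — voiceless fricative, sonority 3.
/n/ — nasal, sonority 5.
/q/ — voiceless stop, sonority 1.
/ʒ/→/x/: change +1.
/x/→/n/: change -2.
/n/→/q/: change +4.
Minimum = -2.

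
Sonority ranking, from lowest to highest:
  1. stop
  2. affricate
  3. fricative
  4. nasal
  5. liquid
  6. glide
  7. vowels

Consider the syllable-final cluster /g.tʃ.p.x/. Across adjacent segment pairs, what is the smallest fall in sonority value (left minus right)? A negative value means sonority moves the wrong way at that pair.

-2

/g/ is a stop (sonority 1).
/tʃ/ is an affricate (sonority 2).
/p/ is a stop (sonority 1).
/x/ is a fricative (sonority 3).
/g/→/tʃ/: change -1.
/tʃ/→/p/: change +1.
/p/→/x/: change -2.
Minimum = -2.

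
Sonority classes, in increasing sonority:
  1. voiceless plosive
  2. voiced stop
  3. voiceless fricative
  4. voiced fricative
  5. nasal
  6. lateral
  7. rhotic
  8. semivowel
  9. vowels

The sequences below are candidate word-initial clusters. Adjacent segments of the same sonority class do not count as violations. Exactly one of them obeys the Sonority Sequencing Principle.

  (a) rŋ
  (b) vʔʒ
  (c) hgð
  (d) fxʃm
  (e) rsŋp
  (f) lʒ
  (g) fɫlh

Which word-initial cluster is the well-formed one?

(a) sonority 7-5: ill-formed.
(b) sonority 4-1-4: ill-formed.
(c) sonority 3-2-4: ill-formed.
(d) sonority 3-3-3-5: well-formed.
(e) sonority 7-3-5-1: ill-formed.
(f) sonority 6-4: ill-formed.
(g) sonority 3-6-6-3: ill-formed.

d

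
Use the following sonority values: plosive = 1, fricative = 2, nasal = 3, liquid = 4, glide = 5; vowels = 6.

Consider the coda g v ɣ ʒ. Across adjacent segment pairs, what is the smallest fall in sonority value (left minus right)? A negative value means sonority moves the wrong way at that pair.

-1

/g/ is a plosive (sonority 1).
/v/ is a fricative (sonority 2).
/ɣ/ is a fricative (sonority 2).
/ʒ/ is a fricative (sonority 2).
/g/→/v/: change -1.
/v/→/ɣ/: change +0.
/ɣ/→/ʒ/: change +0.
Minimum = -1.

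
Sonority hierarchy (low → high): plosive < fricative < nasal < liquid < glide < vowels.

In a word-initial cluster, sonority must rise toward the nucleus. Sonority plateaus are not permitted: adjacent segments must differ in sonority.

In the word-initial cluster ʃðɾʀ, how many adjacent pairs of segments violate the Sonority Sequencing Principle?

2

/ʃ/ — fricative, sonority 2.
/ð/ — fricative, sonority 2.
/ɾ/ — liquid, sonority 4.
/ʀ/ — liquid, sonority 4.
/ʃ/→/ð/: 2→2 (plateau) — violation.
/ð/→/ɾ/: 2→4 (rises) — ok.
/ɾ/→/ʀ/: 4→4 (plateau) — violation.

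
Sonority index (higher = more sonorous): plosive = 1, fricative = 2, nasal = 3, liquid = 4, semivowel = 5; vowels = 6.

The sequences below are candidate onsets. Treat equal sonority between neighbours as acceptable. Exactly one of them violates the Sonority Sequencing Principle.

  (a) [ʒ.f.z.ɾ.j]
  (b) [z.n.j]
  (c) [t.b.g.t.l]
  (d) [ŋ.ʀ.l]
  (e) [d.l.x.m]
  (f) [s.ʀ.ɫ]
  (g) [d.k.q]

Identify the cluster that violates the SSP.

(a) 2-2-2-4-5 → obeys
(b) 2-3-5 → obeys
(c) 1-1-1-1-4 → obeys
(d) 3-4-4 → obeys
(e) 1-4-2-3 → violates
(f) 2-4-4 → obeys
(g) 1-1-1 → obeys

e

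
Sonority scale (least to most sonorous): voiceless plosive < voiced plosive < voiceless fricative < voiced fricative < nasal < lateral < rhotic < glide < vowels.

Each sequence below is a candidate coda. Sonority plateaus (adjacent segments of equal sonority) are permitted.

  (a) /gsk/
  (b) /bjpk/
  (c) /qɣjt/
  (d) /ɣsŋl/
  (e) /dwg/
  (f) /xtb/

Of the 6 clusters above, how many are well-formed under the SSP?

0

(a) sonority 2-3-1: ill-formed.
(b) sonority 2-8-1-1: ill-formed.
(c) sonority 1-4-8-1: ill-formed.
(d) sonority 4-3-5-6: ill-formed.
(e) sonority 2-8-2: ill-formed.
(f) sonority 3-1-2: ill-formed.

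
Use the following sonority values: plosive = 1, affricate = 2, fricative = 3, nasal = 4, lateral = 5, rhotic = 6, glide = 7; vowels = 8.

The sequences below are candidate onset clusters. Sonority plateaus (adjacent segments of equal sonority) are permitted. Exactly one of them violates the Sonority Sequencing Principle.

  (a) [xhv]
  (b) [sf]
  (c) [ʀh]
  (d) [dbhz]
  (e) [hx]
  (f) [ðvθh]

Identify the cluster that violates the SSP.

c

(a) 3-3-3 → obeys
(b) 3-3 → obeys
(c) 6-3 → violates
(d) 1-1-3-3 → obeys
(e) 3-3 → obeys
(f) 3-3-3-3 → obeys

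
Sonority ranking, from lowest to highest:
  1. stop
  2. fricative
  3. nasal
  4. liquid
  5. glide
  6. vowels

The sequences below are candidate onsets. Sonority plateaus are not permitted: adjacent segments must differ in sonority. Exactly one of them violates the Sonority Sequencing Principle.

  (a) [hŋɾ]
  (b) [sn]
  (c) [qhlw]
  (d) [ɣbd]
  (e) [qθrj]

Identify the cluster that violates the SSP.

d

(a) [hŋɾ]: profile 2-3-4 — obeys.
(b) [sn]: profile 2-3 — obeys.
(c) [qhlw]: profile 1-2-4-5 — obeys.
(d) [ɣbd]: profile 2-1-1 — violates.
(e) [qθrj]: profile 1-2-4-5 — obeys.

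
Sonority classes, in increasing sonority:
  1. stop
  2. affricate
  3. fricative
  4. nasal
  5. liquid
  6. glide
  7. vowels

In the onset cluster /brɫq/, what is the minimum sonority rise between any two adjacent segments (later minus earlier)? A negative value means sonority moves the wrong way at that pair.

/b/: stop = 1.
/r/: liquid = 5.
/ɫ/: liquid = 5.
/q/: stop = 1.
/b/→/r/: change +4.
/r/→/ɫ/: change +0.
/ɫ/→/q/: change -4.
Minimum = -4.

-4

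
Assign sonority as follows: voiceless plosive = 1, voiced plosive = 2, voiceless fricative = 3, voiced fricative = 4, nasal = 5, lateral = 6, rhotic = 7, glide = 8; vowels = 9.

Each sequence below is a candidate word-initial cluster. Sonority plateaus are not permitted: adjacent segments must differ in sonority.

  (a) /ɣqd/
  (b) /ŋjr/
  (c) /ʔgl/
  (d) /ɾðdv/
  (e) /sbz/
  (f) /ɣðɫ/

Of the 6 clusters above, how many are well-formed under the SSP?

1

(a) sonority 4-1-2: ill-formed.
(b) sonority 5-8-7: ill-formed.
(c) sonority 1-2-6: well-formed.
(d) sonority 7-4-2-4: ill-formed.
(e) sonority 3-2-4: ill-formed.
(f) sonority 4-4-6: ill-formed.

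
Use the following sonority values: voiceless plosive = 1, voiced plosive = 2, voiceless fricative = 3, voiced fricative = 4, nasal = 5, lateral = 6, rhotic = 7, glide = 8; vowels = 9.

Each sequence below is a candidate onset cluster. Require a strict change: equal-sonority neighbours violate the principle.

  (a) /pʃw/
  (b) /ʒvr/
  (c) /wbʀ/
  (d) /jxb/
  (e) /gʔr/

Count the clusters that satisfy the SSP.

(a) 1-3-8 → obeys
(b) 4-4-7 → violates
(c) 8-2-7 → violates
(d) 8-3-2 → violates
(e) 2-1-7 → violates

1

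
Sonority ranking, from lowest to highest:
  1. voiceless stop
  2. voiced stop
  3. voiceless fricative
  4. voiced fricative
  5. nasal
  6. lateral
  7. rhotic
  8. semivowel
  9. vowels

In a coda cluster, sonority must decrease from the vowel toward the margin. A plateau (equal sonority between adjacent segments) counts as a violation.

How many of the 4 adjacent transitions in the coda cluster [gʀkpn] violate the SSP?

3

/g/: voiced stop = 2.
/ʀ/: rhotic = 7.
/k/: voiceless stop = 1.
/p/: voiceless stop = 1.
/n/: nasal = 5.
/g/→/ʀ/: 2→7 (does not fall) — violation.
/ʀ/→/k/: 7→1 (falls) — ok.
/k/→/p/: 1→1 (plateau) — violation.
/p/→/n/: 1→5 (does not fall) — violation.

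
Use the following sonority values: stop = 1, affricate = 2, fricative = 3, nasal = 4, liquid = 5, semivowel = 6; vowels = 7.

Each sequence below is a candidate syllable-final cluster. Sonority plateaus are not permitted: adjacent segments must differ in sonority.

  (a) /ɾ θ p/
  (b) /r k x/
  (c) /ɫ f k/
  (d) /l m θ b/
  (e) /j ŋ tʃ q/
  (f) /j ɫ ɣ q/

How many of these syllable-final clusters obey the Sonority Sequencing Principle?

5

(a) 5-3-1 → obeys
(b) 5-1-3 → violates
(c) 5-3-1 → obeys
(d) 5-4-3-1 → obeys
(e) 6-4-2-1 → obeys
(f) 6-5-3-1 → obeys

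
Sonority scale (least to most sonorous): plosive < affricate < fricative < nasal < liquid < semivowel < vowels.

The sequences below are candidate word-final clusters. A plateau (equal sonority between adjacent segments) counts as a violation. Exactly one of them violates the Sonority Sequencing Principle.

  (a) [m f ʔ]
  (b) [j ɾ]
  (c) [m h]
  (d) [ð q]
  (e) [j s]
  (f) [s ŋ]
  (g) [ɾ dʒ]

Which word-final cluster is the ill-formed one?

(a) sonority 4-3-1: well-formed.
(b) sonority 6-5: well-formed.
(c) sonority 4-3: well-formed.
(d) sonority 3-1: well-formed.
(e) sonority 6-3: well-formed.
(f) sonority 3-4: ill-formed.
(g) sonority 5-2: well-formed.

f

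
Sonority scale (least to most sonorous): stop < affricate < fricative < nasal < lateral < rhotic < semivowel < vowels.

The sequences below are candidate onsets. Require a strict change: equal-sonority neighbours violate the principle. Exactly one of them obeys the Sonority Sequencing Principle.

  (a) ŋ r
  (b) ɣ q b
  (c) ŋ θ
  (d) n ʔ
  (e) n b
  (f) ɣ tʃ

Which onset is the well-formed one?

(a) 4-6 → obeys
(b) 3-1-1 → violates
(c) 4-3 → violates
(d) 4-1 → violates
(e) 4-1 → violates
(f) 3-2 → violates

a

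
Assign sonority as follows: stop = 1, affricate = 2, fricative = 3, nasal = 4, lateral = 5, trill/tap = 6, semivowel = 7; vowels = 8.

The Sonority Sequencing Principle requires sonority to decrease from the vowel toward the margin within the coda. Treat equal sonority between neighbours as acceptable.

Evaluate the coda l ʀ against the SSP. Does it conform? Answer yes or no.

no

/l/ is a lateral (sonority 5).
/ʀ/ is a trill/tap (sonority 6).
The profile is 5-6. Between /l/ (5) and /ʀ/ (6) sonority does not fall, so the cluster violates the SSP.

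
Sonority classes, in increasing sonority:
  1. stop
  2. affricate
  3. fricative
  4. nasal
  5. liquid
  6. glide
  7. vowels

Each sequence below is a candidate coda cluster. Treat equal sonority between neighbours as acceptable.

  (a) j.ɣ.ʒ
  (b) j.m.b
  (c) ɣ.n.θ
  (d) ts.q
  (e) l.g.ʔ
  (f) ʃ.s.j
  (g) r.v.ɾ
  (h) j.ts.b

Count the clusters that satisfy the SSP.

5

(a) sonority 6-3-3: well-formed.
(b) sonority 6-4-1: well-formed.
(c) sonority 3-4-3: ill-formed.
(d) sonority 2-1: well-formed.
(e) sonority 5-1-1: well-formed.
(f) sonority 3-3-6: ill-formed.
(g) sonority 5-3-5: ill-formed.
(h) sonority 6-2-1: well-formed.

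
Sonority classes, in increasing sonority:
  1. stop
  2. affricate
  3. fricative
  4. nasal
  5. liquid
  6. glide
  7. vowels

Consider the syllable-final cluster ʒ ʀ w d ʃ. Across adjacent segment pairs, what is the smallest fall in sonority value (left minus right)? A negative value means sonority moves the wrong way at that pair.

/ʒ/ — fricative, sonority 3.
/ʀ/ — liquid, sonority 5.
/w/ — glide, sonority 6.
/d/ — stop, sonority 1.
/ʃ/ — fricative, sonority 3.
/ʒ/→/ʀ/: change -2.
/ʀ/→/w/: change -1.
/w/→/d/: change +5.
/d/→/ʃ/: change -2.
Minimum = -2.

-2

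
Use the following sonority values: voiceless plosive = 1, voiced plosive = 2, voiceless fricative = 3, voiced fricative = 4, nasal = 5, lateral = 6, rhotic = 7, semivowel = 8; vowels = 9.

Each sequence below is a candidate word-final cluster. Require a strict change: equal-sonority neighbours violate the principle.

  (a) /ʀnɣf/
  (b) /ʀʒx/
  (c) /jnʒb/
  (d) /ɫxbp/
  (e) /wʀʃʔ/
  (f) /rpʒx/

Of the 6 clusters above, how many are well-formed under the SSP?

(a) 7-5-4-3 → obeys
(b) 7-4-3 → obeys
(c) 8-5-4-2 → obeys
(d) 6-3-2-1 → obeys
(e) 8-7-3-1 → obeys
(f) 7-1-4-3 → violates

5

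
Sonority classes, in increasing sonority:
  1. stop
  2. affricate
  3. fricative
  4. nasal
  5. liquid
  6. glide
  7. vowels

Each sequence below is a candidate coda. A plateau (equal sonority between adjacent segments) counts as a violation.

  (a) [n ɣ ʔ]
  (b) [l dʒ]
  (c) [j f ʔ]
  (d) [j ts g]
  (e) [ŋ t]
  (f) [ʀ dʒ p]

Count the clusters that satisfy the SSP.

(a) [n ɣ ʔ]: profile 4-3-1 — obeys.
(b) [l dʒ]: profile 5-2 — obeys.
(c) [j f ʔ]: profile 6-3-1 — obeys.
(d) [j ts g]: profile 6-2-1 — obeys.
(e) [ŋ t]: profile 4-1 — obeys.
(f) [ʀ dʒ p]: profile 5-2-1 — obeys.

6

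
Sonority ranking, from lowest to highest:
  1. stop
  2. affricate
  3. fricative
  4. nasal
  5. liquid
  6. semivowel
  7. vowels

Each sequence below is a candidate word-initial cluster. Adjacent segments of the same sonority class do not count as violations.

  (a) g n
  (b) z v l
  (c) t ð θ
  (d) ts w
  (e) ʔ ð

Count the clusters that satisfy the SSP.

(a) sonority 1-4: well-formed.
(b) sonority 3-3-5: well-formed.
(c) sonority 1-3-3: well-formed.
(d) sonority 2-6: well-formed.
(e) sonority 1-3: well-formed.

5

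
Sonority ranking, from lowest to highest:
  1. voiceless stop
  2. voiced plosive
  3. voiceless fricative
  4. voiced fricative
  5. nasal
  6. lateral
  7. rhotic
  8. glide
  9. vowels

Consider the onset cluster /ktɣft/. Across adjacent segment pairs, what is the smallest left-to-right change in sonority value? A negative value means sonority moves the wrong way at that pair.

/k/: voiceless stop = 1.
/t/: voiceless stop = 1.
/ɣ/: voiced fricative = 4.
/f/: voiceless fricative = 3.
/t/: voiceless stop = 1.
/k/→/t/: change +0.
/t/→/ɣ/: change +3.
/ɣ/→/f/: change -1.
/f/→/t/: change -2.
Minimum = -2.

-2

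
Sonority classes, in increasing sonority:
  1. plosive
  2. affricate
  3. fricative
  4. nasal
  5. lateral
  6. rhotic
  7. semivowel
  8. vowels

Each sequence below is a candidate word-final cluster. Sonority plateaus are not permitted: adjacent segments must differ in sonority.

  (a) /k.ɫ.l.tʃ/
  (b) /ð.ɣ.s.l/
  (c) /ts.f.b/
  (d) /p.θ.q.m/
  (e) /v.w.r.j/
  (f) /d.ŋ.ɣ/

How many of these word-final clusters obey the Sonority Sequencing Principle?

(a) /k.ɫ.l.tʃ/: profile 1-5-5-2 — violates.
(b) /ð.ɣ.s.l/: profile 3-3-3-5 — violates.
(c) /ts.f.b/: profile 2-3-1 — violates.
(d) /p.θ.q.m/: profile 1-3-1-4 — violates.
(e) /v.w.r.j/: profile 3-7-6-7 — violates.
(f) /d.ŋ.ɣ/: profile 1-4-3 — violates.

0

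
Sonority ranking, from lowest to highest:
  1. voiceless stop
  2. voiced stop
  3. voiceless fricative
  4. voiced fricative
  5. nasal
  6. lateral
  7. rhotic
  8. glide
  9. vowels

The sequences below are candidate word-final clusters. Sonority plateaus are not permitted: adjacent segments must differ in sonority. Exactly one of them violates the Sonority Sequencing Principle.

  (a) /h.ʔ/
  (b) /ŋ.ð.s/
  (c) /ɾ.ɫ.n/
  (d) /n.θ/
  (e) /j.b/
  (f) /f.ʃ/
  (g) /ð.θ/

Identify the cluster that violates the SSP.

(a) /h.ʔ/: profile 3-1 — obeys.
(b) /ŋ.ð.s/: profile 5-4-3 — obeys.
(c) /ɾ.ɫ.n/: profile 7-6-5 — obeys.
(d) /n.θ/: profile 5-3 — obeys.
(e) /j.b/: profile 8-2 — obeys.
(f) /f.ʃ/: profile 3-3 — violates.
(g) /ð.θ/: profile 4-3 — obeys.

f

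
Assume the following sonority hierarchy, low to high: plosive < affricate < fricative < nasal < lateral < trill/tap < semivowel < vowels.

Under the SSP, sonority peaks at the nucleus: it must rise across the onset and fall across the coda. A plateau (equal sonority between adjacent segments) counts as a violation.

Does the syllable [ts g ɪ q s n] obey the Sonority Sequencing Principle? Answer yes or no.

no

Onset: /ts/ is an affricate (sonority 2), /g/ is a plosive (sonority 1); then the nucleus /ɪ/ (sonority 8).
Onset profile 2-1-8 — does not strictly rise throughout.
Coda: /q/ is a plosive (sonority 1), /s/ is a fricative (sonority 3), /n/ is a nasal (sonority 4).
Coda profile 8-1-3-4 — does not strictly fall throughout.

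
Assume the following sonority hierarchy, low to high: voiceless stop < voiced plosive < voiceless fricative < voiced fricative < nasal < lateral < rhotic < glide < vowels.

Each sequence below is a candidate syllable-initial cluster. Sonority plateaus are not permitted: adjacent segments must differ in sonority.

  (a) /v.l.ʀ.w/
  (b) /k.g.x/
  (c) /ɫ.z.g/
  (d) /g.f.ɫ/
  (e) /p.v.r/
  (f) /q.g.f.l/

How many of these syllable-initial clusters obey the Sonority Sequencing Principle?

5

(a) 4-6-7-8 → obeys
(b) 1-2-3 → obeys
(c) 6-4-2 → violates
(d) 2-3-6 → obeys
(e) 1-4-7 → obeys
(f) 1-2-3-6 → obeys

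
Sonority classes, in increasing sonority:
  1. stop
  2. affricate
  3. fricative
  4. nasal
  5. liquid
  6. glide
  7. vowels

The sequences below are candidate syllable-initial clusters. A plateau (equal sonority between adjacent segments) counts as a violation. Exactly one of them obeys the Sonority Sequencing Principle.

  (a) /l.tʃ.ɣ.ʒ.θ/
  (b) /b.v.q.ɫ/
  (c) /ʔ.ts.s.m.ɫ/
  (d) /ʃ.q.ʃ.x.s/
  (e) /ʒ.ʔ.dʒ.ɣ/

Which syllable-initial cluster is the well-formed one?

(a) 5-2-3-3-3 → violates
(b) 1-3-1-5 → violates
(c) 1-2-3-4-5 → obeys
(d) 3-1-3-3-3 → violates
(e) 3-1-2-3 → violates

c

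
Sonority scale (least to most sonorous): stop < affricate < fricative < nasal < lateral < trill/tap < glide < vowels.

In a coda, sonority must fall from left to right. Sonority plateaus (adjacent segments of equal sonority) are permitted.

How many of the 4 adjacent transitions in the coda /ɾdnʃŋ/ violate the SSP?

/ɾ/: trill/tap = 6.
/d/: stop = 1.
/n/: nasal = 4.
/ʃ/: fricative = 3.
/ŋ/: nasal = 4.
/ɾ/→/d/: 6→1 (falls) — ok.
/d/→/n/: 1→4 (does not fall) — violation.
/n/→/ʃ/: 4→3 (falls) — ok.
/ʃ/→/ŋ/: 3→4 (does not fall) — violation.

2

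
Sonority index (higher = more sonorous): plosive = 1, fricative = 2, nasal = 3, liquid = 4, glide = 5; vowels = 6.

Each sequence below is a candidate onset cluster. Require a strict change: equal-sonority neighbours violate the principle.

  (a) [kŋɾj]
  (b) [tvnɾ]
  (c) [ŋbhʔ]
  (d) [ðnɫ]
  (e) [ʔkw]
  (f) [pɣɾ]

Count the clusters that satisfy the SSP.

4

(a) 1-3-4-5 → obeys
(b) 1-2-3-4 → obeys
(c) 3-1-2-1 → violates
(d) 2-3-4 → obeys
(e) 1-1-5 → violates
(f) 1-2-4 → obeys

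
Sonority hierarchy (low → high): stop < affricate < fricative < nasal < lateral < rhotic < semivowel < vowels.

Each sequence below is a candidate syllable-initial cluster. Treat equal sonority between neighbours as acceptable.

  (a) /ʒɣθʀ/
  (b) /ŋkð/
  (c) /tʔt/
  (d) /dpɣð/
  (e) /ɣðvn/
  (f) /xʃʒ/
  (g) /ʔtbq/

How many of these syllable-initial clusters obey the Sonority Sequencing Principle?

(a) sonority 3-3-3-6: well-formed.
(b) sonority 4-1-3: ill-formed.
(c) sonority 1-1-1: well-formed.
(d) sonority 1-1-3-3: well-formed.
(e) sonority 3-3-3-4: well-formed.
(f) sonority 3-3-3: well-formed.
(g) sonority 1-1-1-1: well-formed.

6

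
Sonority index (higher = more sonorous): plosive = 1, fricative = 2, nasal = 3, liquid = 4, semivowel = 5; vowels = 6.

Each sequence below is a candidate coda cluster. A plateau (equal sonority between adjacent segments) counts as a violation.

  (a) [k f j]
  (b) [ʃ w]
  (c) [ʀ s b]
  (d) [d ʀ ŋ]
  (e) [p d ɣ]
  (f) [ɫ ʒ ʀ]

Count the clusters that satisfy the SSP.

(a) [k f j]: profile 1-2-5 — violates.
(b) [ʃ w]: profile 2-5 — violates.
(c) [ʀ s b]: profile 4-2-1 — obeys.
(d) [d ʀ ŋ]: profile 1-4-3 — violates.
(e) [p d ɣ]: profile 1-1-2 — violates.
(f) [ɫ ʒ ʀ]: profile 4-2-4 — violates.

1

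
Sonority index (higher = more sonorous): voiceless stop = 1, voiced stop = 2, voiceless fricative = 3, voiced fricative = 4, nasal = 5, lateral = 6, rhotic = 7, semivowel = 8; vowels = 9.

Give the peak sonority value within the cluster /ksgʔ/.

/k/: voiceless stop = 1.
/s/: voiceless fricative = 3.
/g/: voiced stop = 2.
/ʔ/: voiceless stop = 1.
The maximum is 3.

3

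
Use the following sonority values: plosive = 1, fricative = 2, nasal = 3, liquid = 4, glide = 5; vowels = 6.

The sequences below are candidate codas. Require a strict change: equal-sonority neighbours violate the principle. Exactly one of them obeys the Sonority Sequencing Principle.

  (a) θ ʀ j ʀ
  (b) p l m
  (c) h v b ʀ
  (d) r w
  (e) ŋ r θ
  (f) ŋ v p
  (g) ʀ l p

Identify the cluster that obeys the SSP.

f

(a) 2-4-5-4 → violates
(b) 1-4-3 → violates
(c) 2-2-1-4 → violates
(d) 4-5 → violates
(e) 3-4-2 → violates
(f) 3-2-1 → obeys
(g) 4-4-1 → violates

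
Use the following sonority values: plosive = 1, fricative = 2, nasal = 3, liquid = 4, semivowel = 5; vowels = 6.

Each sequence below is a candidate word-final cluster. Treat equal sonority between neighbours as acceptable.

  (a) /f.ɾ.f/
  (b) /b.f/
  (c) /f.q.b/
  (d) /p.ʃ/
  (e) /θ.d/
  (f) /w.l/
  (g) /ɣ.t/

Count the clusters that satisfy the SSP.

(a) /f.ɾ.f/: profile 2-4-2 — violates.
(b) /b.f/: profile 1-2 — violates.
(c) /f.q.b/: profile 2-1-1 — obeys.
(d) /p.ʃ/: profile 1-2 — violates.
(e) /θ.d/: profile 2-1 — obeys.
(f) /w.l/: profile 5-4 — obeys.
(g) /ɣ.t/: profile 2-1 — obeys.

4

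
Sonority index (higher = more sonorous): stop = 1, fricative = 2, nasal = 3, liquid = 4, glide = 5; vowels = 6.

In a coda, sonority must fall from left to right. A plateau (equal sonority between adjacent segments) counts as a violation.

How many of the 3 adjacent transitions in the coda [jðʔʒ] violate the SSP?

1

/j/ is a glide (sonority 5).
/ð/ is a fricative (sonority 2).
/ʔ/ is a stop (sonority 1).
/ʒ/ is a fricative (sonority 2).
/j/→/ð/: 5→2 (falls) — ok.
/ð/→/ʔ/: 2→1 (falls) — ok.
/ʔ/→/ʒ/: 1→2 (does not fall) — violation.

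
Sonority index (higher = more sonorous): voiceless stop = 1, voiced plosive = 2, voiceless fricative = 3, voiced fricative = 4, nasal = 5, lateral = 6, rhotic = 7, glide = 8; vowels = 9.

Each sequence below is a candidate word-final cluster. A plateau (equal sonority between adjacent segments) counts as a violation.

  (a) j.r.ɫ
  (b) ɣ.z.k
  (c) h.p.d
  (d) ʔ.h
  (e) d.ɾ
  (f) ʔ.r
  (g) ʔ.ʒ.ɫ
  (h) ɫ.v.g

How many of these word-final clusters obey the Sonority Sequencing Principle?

2

(a) 8-7-6 → obeys
(b) 4-4-1 → violates
(c) 3-1-2 → violates
(d) 1-3 → violates
(e) 2-7 → violates
(f) 1-7 → violates
(g) 1-4-6 → violates
(h) 6-4-2 → obeys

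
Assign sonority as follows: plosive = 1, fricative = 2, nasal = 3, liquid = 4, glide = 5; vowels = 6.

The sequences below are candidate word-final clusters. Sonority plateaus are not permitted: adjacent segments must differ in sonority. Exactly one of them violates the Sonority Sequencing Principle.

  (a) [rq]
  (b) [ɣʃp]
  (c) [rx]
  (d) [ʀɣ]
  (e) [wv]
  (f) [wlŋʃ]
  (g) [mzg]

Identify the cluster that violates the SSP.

(a) 4-1 → obeys
(b) 2-2-1 → violates
(c) 4-2 → obeys
(d) 4-2 → obeys
(e) 5-2 → obeys
(f) 5-4-3-2 → obeys
(g) 3-2-1 → obeys

b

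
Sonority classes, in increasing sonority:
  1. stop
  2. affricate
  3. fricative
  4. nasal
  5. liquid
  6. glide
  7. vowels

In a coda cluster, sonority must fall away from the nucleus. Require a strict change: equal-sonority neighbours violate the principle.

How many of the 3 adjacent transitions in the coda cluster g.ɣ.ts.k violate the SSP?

/g/ — stop, sonority 1.
/ɣ/ — fricative, sonority 3.
/ts/ — affricate, sonority 2.
/k/ — stop, sonority 1.
/g/→/ɣ/: 1→3 (does not fall) — violation.
/ɣ/→/ts/: 3→2 (falls) — ok.
/ts/→/k/: 2→1 (falls) — ok.

1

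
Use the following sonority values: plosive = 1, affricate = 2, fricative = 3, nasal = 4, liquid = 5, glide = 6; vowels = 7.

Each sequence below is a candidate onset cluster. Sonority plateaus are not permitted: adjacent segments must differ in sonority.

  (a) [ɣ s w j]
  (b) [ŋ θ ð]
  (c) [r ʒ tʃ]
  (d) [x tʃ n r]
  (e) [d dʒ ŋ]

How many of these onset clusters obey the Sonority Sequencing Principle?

1

(a) sonority 3-3-6-6: ill-formed.
(b) sonority 4-3-3: ill-formed.
(c) sonority 5-3-2: ill-formed.
(d) sonority 3-2-4-5: ill-formed.
(e) sonority 1-2-4: well-formed.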